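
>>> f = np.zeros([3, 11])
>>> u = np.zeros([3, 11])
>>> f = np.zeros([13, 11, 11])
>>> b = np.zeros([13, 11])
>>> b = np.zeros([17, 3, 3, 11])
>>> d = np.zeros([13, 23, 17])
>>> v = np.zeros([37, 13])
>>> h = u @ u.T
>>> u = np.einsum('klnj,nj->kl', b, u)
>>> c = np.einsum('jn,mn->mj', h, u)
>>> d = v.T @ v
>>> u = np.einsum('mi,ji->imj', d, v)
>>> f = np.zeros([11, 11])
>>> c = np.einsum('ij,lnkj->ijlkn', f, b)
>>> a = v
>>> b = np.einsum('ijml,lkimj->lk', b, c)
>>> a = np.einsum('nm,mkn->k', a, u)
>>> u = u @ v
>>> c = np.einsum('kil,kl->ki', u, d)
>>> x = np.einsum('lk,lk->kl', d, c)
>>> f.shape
(11, 11)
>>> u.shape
(13, 13, 13)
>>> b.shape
(11, 11)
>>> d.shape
(13, 13)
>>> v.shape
(37, 13)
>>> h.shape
(3, 3)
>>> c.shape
(13, 13)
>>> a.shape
(13,)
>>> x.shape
(13, 13)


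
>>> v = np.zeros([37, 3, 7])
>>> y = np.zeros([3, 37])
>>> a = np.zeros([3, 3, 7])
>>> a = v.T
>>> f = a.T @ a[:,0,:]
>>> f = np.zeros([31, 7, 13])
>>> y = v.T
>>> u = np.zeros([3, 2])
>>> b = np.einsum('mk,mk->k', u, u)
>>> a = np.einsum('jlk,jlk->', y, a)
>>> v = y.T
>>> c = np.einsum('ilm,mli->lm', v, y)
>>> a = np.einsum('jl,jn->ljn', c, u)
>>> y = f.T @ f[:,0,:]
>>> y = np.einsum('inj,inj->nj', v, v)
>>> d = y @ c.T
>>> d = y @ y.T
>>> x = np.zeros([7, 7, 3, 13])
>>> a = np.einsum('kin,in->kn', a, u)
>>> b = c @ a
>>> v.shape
(37, 3, 7)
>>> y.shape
(3, 7)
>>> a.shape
(7, 2)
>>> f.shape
(31, 7, 13)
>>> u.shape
(3, 2)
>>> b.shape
(3, 2)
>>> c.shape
(3, 7)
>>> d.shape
(3, 3)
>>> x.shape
(7, 7, 3, 13)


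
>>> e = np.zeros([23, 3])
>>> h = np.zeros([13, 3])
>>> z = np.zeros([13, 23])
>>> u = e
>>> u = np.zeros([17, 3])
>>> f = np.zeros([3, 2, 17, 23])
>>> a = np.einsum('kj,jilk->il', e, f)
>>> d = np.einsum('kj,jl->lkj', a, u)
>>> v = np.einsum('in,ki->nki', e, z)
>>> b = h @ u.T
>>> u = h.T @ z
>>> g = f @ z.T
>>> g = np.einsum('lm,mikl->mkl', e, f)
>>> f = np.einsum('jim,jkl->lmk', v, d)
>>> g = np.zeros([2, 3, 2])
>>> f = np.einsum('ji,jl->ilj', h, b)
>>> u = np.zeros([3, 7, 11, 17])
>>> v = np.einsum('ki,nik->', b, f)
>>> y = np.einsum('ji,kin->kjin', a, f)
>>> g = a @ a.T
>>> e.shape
(23, 3)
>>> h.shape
(13, 3)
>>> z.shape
(13, 23)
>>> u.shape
(3, 7, 11, 17)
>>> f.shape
(3, 17, 13)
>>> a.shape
(2, 17)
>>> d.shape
(3, 2, 17)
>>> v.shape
()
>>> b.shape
(13, 17)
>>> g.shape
(2, 2)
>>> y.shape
(3, 2, 17, 13)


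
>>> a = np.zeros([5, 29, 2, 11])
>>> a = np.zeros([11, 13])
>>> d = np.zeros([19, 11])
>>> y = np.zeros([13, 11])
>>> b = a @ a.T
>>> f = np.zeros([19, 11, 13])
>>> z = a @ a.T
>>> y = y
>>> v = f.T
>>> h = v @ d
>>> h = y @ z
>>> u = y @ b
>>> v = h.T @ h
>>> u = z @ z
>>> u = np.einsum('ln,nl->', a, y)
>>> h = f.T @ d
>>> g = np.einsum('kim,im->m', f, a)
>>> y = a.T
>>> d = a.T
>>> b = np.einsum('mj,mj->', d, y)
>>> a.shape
(11, 13)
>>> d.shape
(13, 11)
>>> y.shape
(13, 11)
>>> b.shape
()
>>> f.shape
(19, 11, 13)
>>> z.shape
(11, 11)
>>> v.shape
(11, 11)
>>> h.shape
(13, 11, 11)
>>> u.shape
()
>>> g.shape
(13,)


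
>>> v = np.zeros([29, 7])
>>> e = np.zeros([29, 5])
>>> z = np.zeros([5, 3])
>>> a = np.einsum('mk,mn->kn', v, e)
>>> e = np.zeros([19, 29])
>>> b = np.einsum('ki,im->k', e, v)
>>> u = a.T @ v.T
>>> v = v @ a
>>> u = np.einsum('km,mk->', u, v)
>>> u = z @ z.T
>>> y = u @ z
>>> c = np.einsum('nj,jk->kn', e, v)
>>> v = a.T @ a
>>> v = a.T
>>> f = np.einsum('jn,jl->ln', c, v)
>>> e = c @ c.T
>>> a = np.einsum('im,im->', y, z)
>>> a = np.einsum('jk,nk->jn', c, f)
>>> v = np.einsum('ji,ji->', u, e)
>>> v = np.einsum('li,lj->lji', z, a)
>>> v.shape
(5, 7, 3)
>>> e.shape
(5, 5)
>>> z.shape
(5, 3)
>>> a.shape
(5, 7)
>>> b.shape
(19,)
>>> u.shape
(5, 5)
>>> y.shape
(5, 3)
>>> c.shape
(5, 19)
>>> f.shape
(7, 19)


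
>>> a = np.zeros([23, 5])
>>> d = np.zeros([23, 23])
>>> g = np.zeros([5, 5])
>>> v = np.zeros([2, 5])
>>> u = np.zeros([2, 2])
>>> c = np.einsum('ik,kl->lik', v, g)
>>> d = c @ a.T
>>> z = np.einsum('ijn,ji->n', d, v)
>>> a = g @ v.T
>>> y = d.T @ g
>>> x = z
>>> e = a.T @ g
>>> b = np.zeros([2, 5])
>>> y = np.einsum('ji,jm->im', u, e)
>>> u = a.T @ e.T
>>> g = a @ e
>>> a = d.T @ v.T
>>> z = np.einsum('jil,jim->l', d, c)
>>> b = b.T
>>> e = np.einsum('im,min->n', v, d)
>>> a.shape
(23, 2, 2)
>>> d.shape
(5, 2, 23)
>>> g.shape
(5, 5)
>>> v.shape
(2, 5)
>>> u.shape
(2, 2)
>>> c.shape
(5, 2, 5)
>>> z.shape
(23,)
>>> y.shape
(2, 5)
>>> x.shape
(23,)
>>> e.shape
(23,)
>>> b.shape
(5, 2)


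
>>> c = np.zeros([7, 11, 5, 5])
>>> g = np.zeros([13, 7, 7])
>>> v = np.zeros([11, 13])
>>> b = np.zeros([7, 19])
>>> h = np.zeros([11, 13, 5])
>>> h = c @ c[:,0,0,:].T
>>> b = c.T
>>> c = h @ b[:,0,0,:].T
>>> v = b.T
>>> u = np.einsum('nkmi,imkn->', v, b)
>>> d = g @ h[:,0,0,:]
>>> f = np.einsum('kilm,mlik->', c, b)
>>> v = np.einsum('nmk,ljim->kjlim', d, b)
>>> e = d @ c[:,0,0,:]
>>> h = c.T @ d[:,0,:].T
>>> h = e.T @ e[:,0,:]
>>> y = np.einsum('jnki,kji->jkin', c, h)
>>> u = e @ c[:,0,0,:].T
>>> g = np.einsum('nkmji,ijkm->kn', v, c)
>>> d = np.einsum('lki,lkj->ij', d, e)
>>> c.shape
(7, 11, 5, 5)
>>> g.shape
(5, 7)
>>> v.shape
(7, 5, 5, 11, 7)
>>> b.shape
(5, 5, 11, 7)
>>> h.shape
(5, 7, 5)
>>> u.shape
(13, 7, 7)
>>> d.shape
(7, 5)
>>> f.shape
()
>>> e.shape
(13, 7, 5)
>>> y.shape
(7, 5, 5, 11)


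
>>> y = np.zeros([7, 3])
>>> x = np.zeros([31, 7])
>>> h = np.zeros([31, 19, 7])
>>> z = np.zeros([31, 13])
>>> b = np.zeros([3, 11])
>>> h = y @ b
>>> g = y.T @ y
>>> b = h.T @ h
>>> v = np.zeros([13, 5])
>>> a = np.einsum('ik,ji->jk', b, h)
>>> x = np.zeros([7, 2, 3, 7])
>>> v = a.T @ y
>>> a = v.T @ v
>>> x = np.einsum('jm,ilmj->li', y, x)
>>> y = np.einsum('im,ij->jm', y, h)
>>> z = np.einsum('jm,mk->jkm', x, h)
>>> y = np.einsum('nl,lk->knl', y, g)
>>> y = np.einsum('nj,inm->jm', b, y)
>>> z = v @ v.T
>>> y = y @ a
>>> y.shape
(11, 3)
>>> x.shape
(2, 7)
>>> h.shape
(7, 11)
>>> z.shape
(11, 11)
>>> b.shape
(11, 11)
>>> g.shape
(3, 3)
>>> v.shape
(11, 3)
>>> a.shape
(3, 3)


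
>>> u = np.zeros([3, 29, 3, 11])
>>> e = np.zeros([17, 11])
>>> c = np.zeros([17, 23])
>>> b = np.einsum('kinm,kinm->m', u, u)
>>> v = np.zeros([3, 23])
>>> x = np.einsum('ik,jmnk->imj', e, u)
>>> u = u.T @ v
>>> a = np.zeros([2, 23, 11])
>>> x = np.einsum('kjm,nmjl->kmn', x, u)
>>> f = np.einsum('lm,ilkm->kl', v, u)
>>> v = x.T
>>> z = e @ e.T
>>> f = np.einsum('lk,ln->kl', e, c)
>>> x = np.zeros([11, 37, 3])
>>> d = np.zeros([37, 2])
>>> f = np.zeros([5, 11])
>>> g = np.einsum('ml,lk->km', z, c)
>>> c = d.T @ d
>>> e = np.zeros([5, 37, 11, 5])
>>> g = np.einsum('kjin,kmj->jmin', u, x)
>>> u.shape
(11, 3, 29, 23)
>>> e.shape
(5, 37, 11, 5)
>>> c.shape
(2, 2)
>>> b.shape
(11,)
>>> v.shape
(11, 3, 17)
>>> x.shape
(11, 37, 3)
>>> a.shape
(2, 23, 11)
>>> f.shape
(5, 11)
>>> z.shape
(17, 17)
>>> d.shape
(37, 2)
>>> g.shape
(3, 37, 29, 23)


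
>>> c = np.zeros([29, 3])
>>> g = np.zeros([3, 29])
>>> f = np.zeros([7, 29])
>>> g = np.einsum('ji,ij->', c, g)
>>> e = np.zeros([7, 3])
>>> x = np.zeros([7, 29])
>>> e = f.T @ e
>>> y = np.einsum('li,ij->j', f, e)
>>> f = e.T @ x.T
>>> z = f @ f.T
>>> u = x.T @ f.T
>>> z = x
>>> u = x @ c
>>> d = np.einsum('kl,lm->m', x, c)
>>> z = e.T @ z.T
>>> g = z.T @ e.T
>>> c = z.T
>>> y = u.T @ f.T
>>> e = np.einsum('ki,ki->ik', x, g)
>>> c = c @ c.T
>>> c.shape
(7, 7)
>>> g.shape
(7, 29)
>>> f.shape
(3, 7)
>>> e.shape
(29, 7)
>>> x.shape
(7, 29)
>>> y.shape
(3, 3)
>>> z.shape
(3, 7)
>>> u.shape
(7, 3)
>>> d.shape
(3,)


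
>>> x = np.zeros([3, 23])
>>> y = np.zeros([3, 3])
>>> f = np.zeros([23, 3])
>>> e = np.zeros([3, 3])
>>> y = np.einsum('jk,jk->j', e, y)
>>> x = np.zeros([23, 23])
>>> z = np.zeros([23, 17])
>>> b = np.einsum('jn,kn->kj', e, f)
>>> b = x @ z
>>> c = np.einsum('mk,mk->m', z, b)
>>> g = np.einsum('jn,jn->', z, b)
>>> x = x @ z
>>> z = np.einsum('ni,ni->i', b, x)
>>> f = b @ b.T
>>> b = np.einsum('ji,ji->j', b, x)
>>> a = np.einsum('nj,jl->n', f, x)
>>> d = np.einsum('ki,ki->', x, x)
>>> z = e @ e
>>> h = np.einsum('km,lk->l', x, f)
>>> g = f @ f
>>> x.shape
(23, 17)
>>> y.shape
(3,)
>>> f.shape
(23, 23)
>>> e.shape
(3, 3)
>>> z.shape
(3, 3)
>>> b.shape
(23,)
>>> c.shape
(23,)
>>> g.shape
(23, 23)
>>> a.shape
(23,)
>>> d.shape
()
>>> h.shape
(23,)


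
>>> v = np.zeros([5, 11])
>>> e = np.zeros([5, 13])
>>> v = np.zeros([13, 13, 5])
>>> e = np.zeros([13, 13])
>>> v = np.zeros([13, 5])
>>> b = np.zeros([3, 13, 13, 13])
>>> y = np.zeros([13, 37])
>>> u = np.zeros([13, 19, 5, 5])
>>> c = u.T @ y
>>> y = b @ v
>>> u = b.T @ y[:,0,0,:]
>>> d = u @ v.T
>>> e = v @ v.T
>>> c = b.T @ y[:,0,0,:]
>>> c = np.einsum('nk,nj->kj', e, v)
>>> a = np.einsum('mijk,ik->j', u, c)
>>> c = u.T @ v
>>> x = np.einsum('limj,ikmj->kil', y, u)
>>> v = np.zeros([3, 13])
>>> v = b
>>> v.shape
(3, 13, 13, 13)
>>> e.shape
(13, 13)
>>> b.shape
(3, 13, 13, 13)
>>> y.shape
(3, 13, 13, 5)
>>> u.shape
(13, 13, 13, 5)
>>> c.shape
(5, 13, 13, 5)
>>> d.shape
(13, 13, 13, 13)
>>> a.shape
(13,)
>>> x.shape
(13, 13, 3)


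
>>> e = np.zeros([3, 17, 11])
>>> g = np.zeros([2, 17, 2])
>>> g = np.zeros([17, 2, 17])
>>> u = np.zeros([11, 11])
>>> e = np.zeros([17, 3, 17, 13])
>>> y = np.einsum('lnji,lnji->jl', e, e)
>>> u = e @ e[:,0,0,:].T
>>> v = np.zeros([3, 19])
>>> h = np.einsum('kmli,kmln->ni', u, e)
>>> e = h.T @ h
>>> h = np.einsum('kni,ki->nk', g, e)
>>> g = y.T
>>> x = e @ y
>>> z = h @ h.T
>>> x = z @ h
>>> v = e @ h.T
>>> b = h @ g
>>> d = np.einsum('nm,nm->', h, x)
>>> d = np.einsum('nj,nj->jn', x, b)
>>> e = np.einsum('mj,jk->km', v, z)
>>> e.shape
(2, 17)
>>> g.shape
(17, 17)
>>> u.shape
(17, 3, 17, 17)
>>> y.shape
(17, 17)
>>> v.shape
(17, 2)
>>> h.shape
(2, 17)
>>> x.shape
(2, 17)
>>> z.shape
(2, 2)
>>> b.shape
(2, 17)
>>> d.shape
(17, 2)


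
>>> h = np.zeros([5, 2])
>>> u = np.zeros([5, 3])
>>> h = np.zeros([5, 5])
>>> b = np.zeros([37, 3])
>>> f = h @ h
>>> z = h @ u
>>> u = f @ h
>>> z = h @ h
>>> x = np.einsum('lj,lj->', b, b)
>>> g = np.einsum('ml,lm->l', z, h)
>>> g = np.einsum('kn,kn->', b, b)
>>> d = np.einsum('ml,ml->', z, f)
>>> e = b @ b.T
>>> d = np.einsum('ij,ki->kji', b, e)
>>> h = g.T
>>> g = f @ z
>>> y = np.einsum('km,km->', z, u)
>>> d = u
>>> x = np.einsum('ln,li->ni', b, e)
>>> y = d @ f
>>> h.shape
()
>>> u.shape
(5, 5)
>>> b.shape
(37, 3)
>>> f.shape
(5, 5)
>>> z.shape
(5, 5)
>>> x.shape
(3, 37)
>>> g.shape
(5, 5)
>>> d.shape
(5, 5)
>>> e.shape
(37, 37)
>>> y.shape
(5, 5)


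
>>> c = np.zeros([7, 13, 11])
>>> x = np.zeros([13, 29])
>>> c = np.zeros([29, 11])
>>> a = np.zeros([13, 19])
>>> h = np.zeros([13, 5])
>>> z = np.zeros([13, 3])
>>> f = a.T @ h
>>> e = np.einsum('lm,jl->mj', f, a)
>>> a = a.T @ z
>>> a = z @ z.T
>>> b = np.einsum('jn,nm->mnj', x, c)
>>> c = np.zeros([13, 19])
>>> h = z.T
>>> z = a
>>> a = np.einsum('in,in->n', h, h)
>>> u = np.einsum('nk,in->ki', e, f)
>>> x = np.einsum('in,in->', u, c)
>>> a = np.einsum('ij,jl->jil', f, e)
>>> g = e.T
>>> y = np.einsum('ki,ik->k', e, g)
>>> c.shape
(13, 19)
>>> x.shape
()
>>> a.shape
(5, 19, 13)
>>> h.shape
(3, 13)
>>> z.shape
(13, 13)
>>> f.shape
(19, 5)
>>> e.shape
(5, 13)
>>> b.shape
(11, 29, 13)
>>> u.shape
(13, 19)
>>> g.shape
(13, 5)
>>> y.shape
(5,)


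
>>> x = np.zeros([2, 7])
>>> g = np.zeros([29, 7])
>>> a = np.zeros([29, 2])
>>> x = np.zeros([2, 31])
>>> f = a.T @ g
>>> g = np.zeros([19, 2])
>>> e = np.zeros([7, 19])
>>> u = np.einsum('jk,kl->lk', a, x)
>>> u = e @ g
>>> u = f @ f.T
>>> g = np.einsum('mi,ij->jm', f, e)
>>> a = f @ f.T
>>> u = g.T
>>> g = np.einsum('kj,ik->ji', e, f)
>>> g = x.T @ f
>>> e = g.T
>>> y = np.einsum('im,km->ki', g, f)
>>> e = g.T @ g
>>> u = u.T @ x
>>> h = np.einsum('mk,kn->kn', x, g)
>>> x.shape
(2, 31)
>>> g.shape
(31, 7)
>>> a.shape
(2, 2)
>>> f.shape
(2, 7)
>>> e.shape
(7, 7)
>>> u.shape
(19, 31)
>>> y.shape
(2, 31)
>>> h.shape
(31, 7)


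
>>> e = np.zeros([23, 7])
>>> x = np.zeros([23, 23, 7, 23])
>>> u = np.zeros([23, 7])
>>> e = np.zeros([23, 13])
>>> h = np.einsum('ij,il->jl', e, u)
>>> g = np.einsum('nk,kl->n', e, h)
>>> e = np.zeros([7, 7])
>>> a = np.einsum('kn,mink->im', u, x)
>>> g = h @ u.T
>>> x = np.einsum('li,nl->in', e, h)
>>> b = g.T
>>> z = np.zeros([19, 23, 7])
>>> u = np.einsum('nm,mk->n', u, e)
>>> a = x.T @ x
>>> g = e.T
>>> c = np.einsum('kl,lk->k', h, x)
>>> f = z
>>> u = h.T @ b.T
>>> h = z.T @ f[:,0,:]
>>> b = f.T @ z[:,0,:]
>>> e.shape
(7, 7)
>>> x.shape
(7, 13)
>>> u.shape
(7, 23)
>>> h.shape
(7, 23, 7)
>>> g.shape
(7, 7)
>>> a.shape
(13, 13)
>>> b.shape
(7, 23, 7)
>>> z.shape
(19, 23, 7)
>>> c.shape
(13,)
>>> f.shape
(19, 23, 7)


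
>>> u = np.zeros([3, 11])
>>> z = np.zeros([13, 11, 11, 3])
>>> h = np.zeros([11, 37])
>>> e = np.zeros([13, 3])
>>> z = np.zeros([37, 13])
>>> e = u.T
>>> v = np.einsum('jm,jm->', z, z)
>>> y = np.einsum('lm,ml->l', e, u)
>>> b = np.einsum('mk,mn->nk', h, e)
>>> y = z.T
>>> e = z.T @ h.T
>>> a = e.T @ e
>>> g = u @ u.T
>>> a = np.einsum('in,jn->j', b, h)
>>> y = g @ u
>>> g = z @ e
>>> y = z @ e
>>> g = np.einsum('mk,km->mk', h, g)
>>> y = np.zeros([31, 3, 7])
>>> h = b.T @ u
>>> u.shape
(3, 11)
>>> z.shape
(37, 13)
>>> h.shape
(37, 11)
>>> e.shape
(13, 11)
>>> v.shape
()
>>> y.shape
(31, 3, 7)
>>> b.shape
(3, 37)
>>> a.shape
(11,)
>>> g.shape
(11, 37)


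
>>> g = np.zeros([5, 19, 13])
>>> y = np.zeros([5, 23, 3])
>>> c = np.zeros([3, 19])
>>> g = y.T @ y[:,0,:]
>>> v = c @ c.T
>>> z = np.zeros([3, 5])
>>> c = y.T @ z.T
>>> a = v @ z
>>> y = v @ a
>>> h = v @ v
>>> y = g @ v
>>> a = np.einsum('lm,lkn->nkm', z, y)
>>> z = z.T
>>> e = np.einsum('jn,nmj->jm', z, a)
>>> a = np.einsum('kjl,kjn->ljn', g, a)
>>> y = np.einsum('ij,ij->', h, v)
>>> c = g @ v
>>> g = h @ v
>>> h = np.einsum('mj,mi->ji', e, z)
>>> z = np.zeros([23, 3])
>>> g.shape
(3, 3)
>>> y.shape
()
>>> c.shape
(3, 23, 3)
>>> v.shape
(3, 3)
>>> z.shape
(23, 3)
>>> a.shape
(3, 23, 5)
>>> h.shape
(23, 3)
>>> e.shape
(5, 23)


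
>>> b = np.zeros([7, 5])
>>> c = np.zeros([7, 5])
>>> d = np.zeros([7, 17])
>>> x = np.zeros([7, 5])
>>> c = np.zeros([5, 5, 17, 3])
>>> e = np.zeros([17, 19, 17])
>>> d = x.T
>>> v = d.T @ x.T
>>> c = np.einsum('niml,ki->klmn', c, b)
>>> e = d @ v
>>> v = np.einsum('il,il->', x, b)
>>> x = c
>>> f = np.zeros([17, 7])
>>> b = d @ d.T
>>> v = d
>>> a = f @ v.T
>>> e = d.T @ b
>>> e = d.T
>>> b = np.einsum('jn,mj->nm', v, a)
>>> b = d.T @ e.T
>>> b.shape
(7, 7)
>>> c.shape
(7, 3, 17, 5)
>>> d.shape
(5, 7)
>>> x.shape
(7, 3, 17, 5)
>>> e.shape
(7, 5)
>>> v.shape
(5, 7)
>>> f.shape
(17, 7)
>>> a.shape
(17, 5)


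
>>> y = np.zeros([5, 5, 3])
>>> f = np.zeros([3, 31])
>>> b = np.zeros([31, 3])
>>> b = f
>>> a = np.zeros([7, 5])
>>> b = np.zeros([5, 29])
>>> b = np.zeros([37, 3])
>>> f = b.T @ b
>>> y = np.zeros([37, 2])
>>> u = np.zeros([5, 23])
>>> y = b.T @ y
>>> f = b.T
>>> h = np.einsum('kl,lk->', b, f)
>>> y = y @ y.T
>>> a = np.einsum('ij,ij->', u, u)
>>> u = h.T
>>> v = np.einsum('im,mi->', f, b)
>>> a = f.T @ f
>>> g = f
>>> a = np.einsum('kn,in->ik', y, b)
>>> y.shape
(3, 3)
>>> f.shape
(3, 37)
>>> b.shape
(37, 3)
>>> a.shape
(37, 3)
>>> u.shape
()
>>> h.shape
()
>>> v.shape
()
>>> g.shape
(3, 37)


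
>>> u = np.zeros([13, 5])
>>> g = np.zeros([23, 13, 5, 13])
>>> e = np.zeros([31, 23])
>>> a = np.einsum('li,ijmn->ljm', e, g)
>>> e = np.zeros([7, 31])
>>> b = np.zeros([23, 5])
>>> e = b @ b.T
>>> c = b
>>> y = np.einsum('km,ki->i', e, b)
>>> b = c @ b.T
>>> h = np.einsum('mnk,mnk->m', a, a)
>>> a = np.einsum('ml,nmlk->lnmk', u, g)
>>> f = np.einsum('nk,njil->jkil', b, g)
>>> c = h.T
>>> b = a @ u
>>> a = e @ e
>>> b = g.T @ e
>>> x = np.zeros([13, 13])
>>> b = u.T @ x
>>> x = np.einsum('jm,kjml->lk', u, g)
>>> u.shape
(13, 5)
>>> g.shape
(23, 13, 5, 13)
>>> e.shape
(23, 23)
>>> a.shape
(23, 23)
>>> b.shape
(5, 13)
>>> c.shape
(31,)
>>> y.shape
(5,)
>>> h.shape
(31,)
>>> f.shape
(13, 23, 5, 13)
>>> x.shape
(13, 23)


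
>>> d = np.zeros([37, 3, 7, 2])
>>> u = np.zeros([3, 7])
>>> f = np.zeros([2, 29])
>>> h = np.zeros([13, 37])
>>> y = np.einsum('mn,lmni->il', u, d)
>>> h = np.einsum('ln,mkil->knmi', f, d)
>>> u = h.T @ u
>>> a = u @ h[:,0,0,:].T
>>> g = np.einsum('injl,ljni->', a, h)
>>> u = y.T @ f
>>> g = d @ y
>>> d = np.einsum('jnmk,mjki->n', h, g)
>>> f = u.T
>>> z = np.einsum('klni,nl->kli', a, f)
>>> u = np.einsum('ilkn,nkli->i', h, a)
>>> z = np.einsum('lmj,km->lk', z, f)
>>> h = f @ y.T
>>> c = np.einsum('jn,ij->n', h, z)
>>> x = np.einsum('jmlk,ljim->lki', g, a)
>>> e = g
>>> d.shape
(29,)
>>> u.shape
(3,)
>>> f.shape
(29, 37)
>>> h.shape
(29, 2)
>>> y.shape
(2, 37)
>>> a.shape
(7, 37, 29, 3)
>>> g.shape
(37, 3, 7, 37)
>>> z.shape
(7, 29)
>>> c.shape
(2,)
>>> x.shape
(7, 37, 29)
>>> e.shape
(37, 3, 7, 37)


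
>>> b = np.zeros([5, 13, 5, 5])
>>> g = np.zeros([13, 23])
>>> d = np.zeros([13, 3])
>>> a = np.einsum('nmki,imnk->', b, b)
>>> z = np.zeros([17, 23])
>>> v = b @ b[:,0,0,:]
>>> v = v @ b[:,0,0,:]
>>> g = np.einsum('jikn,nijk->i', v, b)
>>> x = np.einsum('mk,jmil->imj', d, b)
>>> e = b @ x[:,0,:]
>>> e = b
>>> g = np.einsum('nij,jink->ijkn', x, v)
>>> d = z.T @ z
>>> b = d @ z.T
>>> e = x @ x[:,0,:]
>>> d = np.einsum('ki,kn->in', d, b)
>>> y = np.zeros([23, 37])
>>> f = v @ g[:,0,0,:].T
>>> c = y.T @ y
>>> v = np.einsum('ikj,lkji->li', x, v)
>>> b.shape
(23, 17)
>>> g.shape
(13, 5, 5, 5)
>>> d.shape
(23, 17)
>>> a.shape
()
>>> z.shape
(17, 23)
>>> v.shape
(5, 5)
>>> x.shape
(5, 13, 5)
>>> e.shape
(5, 13, 5)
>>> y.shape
(23, 37)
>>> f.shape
(5, 13, 5, 13)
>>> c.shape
(37, 37)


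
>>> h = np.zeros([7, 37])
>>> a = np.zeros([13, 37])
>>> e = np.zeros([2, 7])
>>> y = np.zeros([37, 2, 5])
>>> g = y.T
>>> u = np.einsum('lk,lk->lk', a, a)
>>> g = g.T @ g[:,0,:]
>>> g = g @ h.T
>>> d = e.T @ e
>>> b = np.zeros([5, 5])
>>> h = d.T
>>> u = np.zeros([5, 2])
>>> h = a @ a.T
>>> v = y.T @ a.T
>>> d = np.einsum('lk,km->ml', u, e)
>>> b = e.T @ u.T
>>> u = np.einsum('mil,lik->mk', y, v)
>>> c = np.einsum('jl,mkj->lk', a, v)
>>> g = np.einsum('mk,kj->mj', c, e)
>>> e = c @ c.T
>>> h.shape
(13, 13)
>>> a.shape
(13, 37)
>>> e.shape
(37, 37)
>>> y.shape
(37, 2, 5)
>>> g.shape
(37, 7)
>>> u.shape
(37, 13)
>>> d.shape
(7, 5)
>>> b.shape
(7, 5)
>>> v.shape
(5, 2, 13)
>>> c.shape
(37, 2)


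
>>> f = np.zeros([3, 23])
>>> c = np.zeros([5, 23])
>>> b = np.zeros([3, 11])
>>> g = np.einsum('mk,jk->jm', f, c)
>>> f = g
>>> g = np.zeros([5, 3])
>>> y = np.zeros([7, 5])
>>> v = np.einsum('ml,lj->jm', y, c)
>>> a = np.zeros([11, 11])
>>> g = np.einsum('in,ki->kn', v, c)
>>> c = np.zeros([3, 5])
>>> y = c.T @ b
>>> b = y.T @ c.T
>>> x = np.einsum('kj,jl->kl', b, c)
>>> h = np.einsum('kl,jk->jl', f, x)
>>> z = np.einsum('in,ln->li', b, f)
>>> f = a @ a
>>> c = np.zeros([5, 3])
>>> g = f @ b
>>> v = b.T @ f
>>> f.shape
(11, 11)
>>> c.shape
(5, 3)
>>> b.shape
(11, 3)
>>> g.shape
(11, 3)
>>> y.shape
(5, 11)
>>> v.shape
(3, 11)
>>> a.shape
(11, 11)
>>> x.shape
(11, 5)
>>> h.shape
(11, 3)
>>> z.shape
(5, 11)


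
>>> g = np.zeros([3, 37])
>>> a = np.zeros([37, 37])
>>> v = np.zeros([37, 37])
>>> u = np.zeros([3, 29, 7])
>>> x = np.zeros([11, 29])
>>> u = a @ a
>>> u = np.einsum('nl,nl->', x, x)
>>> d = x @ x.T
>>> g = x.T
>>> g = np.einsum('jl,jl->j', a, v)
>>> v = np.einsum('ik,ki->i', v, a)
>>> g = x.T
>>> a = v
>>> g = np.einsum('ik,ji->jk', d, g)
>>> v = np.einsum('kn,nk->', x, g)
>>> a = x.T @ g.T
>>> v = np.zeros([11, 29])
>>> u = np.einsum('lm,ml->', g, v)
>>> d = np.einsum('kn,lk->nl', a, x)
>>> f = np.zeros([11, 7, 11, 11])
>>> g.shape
(29, 11)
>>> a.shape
(29, 29)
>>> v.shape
(11, 29)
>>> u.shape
()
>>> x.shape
(11, 29)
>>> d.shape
(29, 11)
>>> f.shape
(11, 7, 11, 11)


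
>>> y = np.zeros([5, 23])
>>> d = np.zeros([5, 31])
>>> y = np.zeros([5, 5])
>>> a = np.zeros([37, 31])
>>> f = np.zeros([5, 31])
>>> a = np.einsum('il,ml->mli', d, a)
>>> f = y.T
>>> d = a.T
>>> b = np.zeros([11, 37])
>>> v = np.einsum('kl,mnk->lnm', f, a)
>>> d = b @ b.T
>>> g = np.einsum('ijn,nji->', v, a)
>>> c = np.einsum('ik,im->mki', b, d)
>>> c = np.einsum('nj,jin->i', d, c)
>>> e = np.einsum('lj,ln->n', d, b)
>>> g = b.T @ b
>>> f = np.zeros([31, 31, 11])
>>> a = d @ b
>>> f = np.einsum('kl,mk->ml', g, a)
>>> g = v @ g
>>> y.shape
(5, 5)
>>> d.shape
(11, 11)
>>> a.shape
(11, 37)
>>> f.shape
(11, 37)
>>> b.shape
(11, 37)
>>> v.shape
(5, 31, 37)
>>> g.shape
(5, 31, 37)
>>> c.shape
(37,)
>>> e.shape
(37,)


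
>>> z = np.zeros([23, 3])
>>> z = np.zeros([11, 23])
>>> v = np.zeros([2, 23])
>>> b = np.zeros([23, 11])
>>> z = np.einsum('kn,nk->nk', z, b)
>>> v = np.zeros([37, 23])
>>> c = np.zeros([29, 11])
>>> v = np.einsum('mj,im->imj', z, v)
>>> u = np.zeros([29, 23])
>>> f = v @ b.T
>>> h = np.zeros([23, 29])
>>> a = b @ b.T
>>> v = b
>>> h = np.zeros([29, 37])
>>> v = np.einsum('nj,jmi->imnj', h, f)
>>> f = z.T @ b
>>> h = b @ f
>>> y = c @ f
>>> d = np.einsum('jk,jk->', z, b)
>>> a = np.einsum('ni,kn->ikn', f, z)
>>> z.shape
(23, 11)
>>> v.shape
(23, 23, 29, 37)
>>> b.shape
(23, 11)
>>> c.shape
(29, 11)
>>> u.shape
(29, 23)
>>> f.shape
(11, 11)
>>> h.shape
(23, 11)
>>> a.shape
(11, 23, 11)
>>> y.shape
(29, 11)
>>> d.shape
()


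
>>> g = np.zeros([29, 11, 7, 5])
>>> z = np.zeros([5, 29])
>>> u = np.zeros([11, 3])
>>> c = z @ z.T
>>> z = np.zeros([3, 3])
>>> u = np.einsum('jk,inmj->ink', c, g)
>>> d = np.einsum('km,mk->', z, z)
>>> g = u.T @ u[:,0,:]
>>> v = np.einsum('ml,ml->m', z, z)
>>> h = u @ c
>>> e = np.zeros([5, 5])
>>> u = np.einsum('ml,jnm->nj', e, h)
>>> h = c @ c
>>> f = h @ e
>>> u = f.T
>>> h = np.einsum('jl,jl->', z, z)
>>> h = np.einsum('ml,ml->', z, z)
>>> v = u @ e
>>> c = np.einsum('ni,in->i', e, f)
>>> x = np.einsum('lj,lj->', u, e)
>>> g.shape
(5, 11, 5)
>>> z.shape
(3, 3)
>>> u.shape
(5, 5)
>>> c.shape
(5,)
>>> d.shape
()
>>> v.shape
(5, 5)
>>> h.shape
()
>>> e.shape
(5, 5)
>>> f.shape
(5, 5)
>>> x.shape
()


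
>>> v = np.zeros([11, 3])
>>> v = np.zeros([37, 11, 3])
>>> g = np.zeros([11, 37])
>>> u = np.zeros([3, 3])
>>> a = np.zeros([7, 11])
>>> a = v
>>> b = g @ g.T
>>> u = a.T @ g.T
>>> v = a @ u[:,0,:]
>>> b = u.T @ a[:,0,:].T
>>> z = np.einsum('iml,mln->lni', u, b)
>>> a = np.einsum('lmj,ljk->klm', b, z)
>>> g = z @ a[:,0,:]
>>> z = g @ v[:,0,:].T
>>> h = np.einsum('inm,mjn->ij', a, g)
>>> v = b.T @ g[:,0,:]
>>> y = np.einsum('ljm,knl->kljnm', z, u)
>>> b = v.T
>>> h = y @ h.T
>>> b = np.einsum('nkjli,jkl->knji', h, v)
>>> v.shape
(37, 11, 11)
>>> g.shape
(11, 37, 11)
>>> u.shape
(3, 11, 11)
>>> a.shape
(3, 11, 11)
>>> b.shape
(11, 3, 37, 3)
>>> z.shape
(11, 37, 37)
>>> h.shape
(3, 11, 37, 11, 3)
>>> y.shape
(3, 11, 37, 11, 37)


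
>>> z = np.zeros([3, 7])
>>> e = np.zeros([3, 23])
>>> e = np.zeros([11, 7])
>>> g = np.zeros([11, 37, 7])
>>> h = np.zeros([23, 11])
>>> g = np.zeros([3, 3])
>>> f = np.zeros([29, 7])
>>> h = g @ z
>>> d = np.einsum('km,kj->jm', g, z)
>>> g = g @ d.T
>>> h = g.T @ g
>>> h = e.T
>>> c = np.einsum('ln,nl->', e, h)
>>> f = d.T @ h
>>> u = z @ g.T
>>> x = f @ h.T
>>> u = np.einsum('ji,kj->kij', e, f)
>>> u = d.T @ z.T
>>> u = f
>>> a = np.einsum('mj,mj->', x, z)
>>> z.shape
(3, 7)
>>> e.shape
(11, 7)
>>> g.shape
(3, 7)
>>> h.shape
(7, 11)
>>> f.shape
(3, 11)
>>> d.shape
(7, 3)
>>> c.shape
()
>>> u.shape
(3, 11)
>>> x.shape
(3, 7)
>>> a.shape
()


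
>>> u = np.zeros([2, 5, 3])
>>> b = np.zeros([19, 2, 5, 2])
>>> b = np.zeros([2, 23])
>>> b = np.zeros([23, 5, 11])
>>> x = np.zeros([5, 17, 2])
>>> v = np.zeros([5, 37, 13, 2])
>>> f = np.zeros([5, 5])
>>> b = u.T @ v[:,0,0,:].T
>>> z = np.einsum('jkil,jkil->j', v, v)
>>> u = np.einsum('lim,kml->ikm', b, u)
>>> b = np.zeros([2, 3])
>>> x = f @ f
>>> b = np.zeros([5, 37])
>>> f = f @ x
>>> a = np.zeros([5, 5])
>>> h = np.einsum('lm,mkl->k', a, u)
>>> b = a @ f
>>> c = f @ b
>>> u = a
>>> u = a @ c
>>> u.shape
(5, 5)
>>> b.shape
(5, 5)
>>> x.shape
(5, 5)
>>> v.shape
(5, 37, 13, 2)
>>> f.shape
(5, 5)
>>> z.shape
(5,)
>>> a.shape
(5, 5)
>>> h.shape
(2,)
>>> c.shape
(5, 5)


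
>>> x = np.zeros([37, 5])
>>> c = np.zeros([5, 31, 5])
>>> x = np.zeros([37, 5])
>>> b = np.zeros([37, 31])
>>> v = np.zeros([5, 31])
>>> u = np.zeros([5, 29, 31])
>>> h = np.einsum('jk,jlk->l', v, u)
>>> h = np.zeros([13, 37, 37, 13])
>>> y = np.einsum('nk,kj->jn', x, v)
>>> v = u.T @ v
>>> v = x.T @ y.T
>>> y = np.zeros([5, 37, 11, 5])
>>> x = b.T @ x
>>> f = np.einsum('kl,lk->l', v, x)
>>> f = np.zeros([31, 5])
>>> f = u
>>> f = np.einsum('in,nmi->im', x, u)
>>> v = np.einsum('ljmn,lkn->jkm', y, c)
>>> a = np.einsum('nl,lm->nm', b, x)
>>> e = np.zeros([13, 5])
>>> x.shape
(31, 5)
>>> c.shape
(5, 31, 5)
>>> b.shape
(37, 31)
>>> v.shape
(37, 31, 11)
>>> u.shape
(5, 29, 31)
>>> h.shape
(13, 37, 37, 13)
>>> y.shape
(5, 37, 11, 5)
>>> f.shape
(31, 29)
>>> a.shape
(37, 5)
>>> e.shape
(13, 5)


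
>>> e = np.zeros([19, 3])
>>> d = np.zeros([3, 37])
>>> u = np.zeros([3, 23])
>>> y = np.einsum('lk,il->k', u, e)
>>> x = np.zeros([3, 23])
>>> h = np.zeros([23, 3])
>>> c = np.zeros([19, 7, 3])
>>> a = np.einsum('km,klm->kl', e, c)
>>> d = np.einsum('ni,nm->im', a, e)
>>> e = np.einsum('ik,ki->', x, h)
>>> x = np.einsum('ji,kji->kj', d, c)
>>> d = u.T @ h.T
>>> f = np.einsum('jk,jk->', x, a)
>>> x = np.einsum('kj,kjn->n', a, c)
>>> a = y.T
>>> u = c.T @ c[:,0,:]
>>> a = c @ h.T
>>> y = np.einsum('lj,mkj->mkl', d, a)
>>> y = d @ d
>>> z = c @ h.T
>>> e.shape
()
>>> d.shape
(23, 23)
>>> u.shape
(3, 7, 3)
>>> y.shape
(23, 23)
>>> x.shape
(3,)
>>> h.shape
(23, 3)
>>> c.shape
(19, 7, 3)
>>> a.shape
(19, 7, 23)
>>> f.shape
()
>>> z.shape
(19, 7, 23)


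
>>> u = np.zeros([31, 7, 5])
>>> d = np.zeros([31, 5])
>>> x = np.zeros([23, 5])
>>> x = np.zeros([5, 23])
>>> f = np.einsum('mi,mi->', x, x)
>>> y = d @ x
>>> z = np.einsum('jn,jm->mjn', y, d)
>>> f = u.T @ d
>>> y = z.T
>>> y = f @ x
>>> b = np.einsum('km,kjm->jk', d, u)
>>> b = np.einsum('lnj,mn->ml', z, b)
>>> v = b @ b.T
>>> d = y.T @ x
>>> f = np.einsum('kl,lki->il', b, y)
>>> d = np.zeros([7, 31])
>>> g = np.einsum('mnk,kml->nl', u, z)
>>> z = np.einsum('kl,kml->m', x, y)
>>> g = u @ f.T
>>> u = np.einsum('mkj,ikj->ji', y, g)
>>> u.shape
(23, 31)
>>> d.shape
(7, 31)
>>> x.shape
(5, 23)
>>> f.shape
(23, 5)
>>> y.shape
(5, 7, 23)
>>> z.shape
(7,)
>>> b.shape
(7, 5)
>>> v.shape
(7, 7)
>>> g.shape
(31, 7, 23)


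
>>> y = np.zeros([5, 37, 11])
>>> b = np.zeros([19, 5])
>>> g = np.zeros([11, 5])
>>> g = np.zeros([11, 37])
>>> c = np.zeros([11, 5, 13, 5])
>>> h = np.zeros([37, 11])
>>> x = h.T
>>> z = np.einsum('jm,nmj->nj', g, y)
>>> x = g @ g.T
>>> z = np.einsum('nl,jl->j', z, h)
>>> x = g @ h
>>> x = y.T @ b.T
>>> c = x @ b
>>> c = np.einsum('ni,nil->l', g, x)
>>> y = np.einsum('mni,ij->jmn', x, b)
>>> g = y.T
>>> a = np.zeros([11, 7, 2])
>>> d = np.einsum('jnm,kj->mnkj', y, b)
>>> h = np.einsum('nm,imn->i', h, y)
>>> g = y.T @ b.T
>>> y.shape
(5, 11, 37)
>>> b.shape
(19, 5)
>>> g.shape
(37, 11, 19)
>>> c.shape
(19,)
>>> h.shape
(5,)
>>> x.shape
(11, 37, 19)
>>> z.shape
(37,)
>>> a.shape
(11, 7, 2)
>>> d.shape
(37, 11, 19, 5)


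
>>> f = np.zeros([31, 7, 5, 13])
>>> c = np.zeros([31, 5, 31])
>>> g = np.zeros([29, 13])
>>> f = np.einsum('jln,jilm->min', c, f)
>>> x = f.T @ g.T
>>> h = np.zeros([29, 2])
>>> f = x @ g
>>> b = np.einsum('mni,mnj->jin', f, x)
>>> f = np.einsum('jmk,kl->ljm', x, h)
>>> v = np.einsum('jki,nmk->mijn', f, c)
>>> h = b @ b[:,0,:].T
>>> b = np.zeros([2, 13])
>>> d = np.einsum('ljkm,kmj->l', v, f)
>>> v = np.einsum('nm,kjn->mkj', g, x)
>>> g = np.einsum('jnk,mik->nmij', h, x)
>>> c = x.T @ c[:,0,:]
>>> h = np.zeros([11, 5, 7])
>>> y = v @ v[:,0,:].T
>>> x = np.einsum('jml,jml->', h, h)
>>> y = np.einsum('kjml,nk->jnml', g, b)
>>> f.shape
(2, 31, 7)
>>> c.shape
(29, 7, 31)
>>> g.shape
(13, 31, 7, 29)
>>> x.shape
()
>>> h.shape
(11, 5, 7)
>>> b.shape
(2, 13)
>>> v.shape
(13, 31, 7)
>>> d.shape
(5,)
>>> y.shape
(31, 2, 7, 29)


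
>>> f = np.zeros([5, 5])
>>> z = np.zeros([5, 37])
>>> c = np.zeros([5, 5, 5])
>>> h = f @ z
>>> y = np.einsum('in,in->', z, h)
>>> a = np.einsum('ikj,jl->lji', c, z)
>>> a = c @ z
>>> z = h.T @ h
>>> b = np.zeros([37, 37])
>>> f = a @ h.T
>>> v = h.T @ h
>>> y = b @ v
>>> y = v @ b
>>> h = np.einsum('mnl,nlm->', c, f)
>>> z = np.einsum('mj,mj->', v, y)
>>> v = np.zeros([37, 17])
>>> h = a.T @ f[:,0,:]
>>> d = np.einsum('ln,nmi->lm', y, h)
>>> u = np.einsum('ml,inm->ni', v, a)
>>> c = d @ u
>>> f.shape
(5, 5, 5)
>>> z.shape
()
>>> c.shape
(37, 5)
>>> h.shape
(37, 5, 5)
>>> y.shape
(37, 37)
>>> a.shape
(5, 5, 37)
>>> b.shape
(37, 37)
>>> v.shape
(37, 17)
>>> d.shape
(37, 5)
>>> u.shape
(5, 5)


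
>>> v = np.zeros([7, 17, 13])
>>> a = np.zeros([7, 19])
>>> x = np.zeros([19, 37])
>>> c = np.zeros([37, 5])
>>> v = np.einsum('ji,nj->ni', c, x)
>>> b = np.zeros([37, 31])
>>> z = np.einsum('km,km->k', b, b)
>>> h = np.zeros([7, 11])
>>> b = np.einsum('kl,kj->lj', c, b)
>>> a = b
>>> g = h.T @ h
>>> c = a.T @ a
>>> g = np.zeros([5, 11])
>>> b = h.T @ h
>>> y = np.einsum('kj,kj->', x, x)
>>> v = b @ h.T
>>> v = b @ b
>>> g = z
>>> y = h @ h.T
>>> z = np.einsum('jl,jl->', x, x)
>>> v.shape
(11, 11)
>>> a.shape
(5, 31)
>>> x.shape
(19, 37)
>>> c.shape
(31, 31)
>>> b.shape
(11, 11)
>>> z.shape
()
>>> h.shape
(7, 11)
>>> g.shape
(37,)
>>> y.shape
(7, 7)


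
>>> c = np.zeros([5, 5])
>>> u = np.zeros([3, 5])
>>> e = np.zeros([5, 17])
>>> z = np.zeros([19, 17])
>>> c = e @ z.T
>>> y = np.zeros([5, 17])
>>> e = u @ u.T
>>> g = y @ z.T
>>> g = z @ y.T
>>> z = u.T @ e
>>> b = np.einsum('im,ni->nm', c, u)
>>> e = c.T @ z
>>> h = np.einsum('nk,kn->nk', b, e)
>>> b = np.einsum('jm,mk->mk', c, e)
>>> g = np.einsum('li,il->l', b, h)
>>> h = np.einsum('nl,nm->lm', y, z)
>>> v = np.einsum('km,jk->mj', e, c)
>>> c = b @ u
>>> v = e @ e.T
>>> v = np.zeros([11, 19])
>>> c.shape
(19, 5)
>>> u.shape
(3, 5)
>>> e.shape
(19, 3)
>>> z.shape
(5, 3)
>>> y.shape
(5, 17)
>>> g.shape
(19,)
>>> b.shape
(19, 3)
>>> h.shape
(17, 3)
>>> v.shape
(11, 19)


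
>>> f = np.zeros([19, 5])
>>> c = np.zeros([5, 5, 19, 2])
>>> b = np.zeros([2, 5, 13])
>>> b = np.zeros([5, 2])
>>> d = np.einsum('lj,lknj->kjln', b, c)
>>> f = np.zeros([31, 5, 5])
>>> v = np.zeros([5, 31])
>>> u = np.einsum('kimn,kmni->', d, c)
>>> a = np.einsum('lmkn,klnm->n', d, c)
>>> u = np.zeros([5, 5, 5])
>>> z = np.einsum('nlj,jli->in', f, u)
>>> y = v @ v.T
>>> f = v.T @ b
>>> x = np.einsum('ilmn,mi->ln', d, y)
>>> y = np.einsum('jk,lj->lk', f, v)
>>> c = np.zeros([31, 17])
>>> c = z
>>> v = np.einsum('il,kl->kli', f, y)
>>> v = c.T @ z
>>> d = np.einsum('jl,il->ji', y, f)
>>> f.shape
(31, 2)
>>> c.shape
(5, 31)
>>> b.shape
(5, 2)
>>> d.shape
(5, 31)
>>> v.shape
(31, 31)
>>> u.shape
(5, 5, 5)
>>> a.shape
(19,)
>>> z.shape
(5, 31)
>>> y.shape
(5, 2)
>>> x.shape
(2, 19)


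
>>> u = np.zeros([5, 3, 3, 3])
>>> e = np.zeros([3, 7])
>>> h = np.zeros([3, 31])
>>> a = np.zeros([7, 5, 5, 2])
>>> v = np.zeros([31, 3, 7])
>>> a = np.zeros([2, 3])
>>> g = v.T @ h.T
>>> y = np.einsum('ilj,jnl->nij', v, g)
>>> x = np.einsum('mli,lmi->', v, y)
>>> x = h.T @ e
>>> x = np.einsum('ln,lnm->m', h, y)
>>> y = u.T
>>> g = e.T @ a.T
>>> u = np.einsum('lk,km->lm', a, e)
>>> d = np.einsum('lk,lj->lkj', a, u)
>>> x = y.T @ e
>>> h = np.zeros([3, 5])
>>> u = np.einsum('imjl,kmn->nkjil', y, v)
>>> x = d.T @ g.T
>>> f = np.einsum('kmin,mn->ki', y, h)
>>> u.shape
(7, 31, 3, 3, 5)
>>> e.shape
(3, 7)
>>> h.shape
(3, 5)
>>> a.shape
(2, 3)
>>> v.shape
(31, 3, 7)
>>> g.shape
(7, 2)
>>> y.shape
(3, 3, 3, 5)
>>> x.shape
(7, 3, 7)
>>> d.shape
(2, 3, 7)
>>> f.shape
(3, 3)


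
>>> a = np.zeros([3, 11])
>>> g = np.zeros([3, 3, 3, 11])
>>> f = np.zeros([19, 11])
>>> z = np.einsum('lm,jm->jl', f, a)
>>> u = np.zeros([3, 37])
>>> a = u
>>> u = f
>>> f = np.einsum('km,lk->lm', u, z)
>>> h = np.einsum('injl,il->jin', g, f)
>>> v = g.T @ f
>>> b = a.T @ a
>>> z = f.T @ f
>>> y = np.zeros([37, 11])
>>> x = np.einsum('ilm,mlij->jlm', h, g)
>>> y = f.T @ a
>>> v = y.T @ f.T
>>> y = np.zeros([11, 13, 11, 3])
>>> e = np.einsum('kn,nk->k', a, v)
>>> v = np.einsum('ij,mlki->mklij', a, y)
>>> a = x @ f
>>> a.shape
(11, 3, 11)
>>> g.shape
(3, 3, 3, 11)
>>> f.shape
(3, 11)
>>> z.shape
(11, 11)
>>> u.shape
(19, 11)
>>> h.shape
(3, 3, 3)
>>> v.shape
(11, 11, 13, 3, 37)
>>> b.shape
(37, 37)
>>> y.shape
(11, 13, 11, 3)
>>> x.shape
(11, 3, 3)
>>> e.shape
(3,)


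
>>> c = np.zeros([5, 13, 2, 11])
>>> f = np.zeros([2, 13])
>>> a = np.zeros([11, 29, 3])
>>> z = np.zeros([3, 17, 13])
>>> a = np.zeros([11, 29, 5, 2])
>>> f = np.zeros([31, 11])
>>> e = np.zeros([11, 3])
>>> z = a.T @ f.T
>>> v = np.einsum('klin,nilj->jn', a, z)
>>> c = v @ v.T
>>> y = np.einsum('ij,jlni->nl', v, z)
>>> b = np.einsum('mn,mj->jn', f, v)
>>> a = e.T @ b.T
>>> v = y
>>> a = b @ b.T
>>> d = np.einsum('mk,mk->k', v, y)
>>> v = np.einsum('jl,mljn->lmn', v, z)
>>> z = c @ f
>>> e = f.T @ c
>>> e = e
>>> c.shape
(31, 31)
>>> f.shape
(31, 11)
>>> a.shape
(2, 2)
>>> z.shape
(31, 11)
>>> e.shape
(11, 31)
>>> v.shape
(5, 2, 31)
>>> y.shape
(29, 5)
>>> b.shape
(2, 11)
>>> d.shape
(5,)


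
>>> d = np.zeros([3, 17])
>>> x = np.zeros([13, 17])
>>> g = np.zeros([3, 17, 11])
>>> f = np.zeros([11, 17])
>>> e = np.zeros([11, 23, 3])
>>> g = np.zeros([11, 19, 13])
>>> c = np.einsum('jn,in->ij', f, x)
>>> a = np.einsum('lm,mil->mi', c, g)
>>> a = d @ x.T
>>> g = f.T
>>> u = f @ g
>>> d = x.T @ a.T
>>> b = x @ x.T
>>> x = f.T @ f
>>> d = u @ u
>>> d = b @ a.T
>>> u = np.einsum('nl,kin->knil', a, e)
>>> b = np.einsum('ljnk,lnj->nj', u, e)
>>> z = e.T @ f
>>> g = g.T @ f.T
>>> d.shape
(13, 3)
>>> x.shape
(17, 17)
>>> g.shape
(11, 11)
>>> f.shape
(11, 17)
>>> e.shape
(11, 23, 3)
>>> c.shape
(13, 11)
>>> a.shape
(3, 13)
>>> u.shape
(11, 3, 23, 13)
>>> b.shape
(23, 3)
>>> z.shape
(3, 23, 17)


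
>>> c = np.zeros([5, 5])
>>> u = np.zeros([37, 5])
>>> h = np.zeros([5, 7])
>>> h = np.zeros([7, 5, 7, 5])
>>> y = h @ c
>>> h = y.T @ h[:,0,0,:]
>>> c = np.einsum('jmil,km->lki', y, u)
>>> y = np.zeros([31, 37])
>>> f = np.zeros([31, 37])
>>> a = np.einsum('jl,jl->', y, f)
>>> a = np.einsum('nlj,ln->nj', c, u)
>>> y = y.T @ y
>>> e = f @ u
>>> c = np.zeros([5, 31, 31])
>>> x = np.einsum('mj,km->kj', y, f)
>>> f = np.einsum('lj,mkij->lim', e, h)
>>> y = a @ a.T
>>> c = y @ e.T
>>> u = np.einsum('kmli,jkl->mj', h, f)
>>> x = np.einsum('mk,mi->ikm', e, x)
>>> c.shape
(5, 31)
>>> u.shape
(7, 31)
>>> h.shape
(5, 7, 5, 5)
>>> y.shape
(5, 5)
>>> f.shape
(31, 5, 5)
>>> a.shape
(5, 7)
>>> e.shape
(31, 5)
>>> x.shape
(37, 5, 31)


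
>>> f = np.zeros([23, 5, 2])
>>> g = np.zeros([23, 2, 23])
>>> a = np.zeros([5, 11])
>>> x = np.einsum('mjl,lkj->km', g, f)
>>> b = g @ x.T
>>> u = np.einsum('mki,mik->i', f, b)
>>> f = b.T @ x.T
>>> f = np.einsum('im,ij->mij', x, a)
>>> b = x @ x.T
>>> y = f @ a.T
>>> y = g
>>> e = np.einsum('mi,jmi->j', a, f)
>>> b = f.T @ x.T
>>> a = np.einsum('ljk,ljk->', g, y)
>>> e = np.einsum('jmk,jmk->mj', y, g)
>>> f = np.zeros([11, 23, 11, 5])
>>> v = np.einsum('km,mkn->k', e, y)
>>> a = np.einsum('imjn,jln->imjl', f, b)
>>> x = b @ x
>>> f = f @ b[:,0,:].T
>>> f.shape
(11, 23, 11, 11)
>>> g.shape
(23, 2, 23)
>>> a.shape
(11, 23, 11, 5)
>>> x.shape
(11, 5, 23)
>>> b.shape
(11, 5, 5)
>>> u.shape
(2,)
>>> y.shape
(23, 2, 23)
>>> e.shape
(2, 23)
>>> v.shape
(2,)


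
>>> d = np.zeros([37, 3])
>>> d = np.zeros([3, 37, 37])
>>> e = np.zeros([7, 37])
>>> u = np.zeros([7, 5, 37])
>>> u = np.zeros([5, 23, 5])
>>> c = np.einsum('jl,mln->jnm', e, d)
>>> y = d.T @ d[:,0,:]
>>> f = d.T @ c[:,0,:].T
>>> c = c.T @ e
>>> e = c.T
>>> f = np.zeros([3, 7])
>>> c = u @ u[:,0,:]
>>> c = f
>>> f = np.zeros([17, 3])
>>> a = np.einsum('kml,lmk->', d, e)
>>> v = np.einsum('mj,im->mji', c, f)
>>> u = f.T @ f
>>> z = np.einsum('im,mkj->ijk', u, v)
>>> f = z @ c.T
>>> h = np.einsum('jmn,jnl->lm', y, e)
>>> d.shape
(3, 37, 37)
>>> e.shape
(37, 37, 3)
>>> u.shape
(3, 3)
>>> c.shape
(3, 7)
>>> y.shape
(37, 37, 37)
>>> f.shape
(3, 17, 3)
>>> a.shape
()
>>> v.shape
(3, 7, 17)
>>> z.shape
(3, 17, 7)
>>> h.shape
(3, 37)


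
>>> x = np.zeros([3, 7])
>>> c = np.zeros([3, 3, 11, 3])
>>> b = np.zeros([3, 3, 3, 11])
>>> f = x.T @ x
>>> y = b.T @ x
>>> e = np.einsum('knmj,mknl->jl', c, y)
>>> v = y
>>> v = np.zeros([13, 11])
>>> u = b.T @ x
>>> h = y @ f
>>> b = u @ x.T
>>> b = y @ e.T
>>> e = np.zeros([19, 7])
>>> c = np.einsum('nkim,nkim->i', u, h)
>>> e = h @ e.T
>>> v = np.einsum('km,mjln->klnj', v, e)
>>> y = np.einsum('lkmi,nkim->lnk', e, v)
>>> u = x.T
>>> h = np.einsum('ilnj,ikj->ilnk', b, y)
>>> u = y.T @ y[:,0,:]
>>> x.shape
(3, 7)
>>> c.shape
(3,)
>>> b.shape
(11, 3, 3, 3)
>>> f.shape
(7, 7)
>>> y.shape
(11, 13, 3)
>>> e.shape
(11, 3, 3, 19)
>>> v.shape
(13, 3, 19, 3)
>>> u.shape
(3, 13, 3)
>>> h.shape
(11, 3, 3, 13)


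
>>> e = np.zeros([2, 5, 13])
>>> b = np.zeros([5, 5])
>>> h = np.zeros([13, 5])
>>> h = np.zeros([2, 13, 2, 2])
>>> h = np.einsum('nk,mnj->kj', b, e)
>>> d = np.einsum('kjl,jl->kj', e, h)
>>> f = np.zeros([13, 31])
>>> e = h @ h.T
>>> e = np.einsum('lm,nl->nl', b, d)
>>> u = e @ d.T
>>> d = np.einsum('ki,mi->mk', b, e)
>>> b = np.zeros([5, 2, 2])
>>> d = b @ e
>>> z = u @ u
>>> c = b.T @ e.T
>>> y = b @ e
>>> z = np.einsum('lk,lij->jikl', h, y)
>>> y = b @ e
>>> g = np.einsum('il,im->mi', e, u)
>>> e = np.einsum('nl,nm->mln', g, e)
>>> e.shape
(5, 2, 2)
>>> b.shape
(5, 2, 2)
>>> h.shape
(5, 13)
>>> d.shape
(5, 2, 5)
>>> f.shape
(13, 31)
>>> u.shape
(2, 2)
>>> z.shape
(5, 2, 13, 5)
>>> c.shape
(2, 2, 2)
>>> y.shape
(5, 2, 5)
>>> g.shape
(2, 2)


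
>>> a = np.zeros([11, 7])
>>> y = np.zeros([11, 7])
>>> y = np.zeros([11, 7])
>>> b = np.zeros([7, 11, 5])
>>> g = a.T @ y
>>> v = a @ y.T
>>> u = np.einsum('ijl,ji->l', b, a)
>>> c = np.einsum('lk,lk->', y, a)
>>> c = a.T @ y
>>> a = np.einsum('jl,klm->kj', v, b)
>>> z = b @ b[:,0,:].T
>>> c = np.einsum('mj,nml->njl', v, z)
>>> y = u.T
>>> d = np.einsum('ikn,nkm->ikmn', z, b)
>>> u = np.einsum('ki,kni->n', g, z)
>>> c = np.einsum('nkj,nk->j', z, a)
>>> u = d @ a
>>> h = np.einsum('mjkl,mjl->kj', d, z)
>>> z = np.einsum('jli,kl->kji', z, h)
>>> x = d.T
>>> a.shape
(7, 11)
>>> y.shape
(5,)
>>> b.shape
(7, 11, 5)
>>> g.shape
(7, 7)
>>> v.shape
(11, 11)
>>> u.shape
(7, 11, 5, 11)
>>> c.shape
(7,)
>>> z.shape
(5, 7, 7)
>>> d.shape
(7, 11, 5, 7)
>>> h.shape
(5, 11)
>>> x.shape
(7, 5, 11, 7)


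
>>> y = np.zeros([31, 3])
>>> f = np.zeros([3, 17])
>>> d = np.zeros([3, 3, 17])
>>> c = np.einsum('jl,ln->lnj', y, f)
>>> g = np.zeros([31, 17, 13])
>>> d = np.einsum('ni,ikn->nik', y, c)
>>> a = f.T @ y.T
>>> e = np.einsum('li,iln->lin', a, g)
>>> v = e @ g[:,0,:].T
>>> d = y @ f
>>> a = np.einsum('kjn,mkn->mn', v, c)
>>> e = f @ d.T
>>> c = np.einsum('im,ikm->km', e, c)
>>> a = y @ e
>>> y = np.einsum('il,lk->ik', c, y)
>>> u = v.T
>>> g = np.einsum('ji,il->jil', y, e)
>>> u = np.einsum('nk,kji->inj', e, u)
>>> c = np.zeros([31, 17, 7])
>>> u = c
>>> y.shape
(17, 3)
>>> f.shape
(3, 17)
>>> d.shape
(31, 17)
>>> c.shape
(31, 17, 7)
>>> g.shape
(17, 3, 31)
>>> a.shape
(31, 31)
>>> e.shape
(3, 31)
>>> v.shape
(17, 31, 31)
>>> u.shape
(31, 17, 7)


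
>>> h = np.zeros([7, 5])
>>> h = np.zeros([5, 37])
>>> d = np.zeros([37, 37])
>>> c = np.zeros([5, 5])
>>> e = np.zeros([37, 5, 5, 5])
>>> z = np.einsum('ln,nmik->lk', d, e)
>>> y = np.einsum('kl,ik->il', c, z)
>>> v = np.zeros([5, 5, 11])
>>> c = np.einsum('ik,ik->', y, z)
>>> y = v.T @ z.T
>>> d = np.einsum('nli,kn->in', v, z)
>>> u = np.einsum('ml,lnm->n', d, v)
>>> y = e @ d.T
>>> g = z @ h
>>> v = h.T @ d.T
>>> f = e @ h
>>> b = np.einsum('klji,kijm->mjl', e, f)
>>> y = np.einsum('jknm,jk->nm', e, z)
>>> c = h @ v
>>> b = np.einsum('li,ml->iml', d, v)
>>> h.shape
(5, 37)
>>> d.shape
(11, 5)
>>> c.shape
(5, 11)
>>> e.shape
(37, 5, 5, 5)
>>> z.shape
(37, 5)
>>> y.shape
(5, 5)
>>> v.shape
(37, 11)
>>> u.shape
(5,)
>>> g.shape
(37, 37)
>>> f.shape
(37, 5, 5, 37)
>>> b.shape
(5, 37, 11)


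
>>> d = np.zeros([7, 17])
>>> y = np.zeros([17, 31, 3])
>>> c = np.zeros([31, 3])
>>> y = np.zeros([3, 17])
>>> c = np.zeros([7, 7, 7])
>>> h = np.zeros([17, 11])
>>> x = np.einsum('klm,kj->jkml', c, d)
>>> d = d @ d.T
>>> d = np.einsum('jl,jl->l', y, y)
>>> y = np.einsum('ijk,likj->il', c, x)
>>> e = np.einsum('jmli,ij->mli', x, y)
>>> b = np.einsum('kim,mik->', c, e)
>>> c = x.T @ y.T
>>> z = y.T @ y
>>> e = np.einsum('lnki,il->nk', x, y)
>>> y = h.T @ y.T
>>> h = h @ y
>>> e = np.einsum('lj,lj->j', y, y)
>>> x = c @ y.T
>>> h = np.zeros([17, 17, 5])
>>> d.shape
(17,)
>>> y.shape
(11, 7)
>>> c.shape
(7, 7, 7, 7)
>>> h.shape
(17, 17, 5)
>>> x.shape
(7, 7, 7, 11)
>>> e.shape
(7,)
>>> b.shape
()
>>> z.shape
(17, 17)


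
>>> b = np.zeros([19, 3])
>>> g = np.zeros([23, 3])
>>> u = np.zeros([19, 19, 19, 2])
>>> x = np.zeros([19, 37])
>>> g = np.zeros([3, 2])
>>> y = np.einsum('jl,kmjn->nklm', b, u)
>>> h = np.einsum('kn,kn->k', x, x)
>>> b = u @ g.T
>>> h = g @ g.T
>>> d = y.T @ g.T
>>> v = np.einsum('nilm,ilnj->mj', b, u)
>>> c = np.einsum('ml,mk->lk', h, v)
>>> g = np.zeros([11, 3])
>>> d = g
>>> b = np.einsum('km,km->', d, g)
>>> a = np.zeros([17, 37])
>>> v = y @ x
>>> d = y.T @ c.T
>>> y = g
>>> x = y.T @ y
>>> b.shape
()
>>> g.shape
(11, 3)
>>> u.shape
(19, 19, 19, 2)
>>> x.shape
(3, 3)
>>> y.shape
(11, 3)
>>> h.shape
(3, 3)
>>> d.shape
(19, 3, 19, 3)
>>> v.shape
(2, 19, 3, 37)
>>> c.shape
(3, 2)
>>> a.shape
(17, 37)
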